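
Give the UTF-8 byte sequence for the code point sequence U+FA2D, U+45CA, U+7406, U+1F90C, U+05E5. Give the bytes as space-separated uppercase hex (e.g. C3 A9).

EF A8 AD E4 97 8A E7 90 86 F0 9F A4 8C D7 A5

U+FA2D: 3-byte form → EF A8 AD.
U+45CA: 3-byte form → E4 97 8A.
U+7406: 3-byte form → E7 90 86.
U+1F90C: 4-byte form → F0 9F A4 8C.
U+05E5: 2-byte form → D7 A5.
Concatenated (15 bytes): EF A8 AD E4 97 8A E7 90 86 F0 9F A4 8C D7 A5.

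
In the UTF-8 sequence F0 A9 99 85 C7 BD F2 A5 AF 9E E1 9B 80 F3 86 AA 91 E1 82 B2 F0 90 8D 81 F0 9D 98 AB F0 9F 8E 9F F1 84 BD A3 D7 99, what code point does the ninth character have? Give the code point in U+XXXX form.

U+1F39F

Offset 0: leading byte 0xF0 = 11110000 → 4-byte char #1 = F0 A9 99 85.
Offset 4: leading byte 0xC7 = 11000111 → 2-byte char #2 = C7 BD.
Offset 6: leading byte 0xF2 = 11110010 → 4-byte char #3 = F2 A5 AF 9E.
Offset 10: leading byte 0xE1 = 11100001 → 3-byte char #4 = E1 9B 80.
Offset 13: leading byte 0xF3 = 11110011 → 4-byte char #5 = F3 86 AA 91.
Offset 17: leading byte 0xE1 = 11100001 → 3-byte char #6 = E1 82 B2.
Offset 20: leading byte 0xF0 = 11110000 → 4-byte char #7 = F0 90 8D 81.
Offset 24: leading byte 0xF0 = 11110000 → 4-byte char #8 = F0 9D 98 AB.
Offset 28: leading byte 0xF0 = 11110000 → 4-byte char #9 = F0 9F 8E 9F.
Leading byte 0xF0 = 11110000 matches 11110xxx → 4-byte sequence.
Byte 1: 0xF0 = 11110000, payload 000 (3 bits).
Byte 2: 0x9F = 10011111 (10xxxxxx ✓), payload 011111.
Byte 3: 0x8E = 10001110 (10xxxxxx ✓), payload 001110.
Byte 4: 0x9F = 10011111 (10xxxxxx ✓), payload 011111.
Concatenate: 000011111001110011111 = 0x1F39F (21 bits → U+1F39F).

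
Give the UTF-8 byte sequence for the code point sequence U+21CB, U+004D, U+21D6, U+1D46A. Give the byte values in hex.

U+21CB: 3-byte form → E2 87 8B.
U+004D: 1-byte form → 4D.
U+21D6: 3-byte form → E2 87 96.
U+1D46A: 4-byte form → F0 9D 91 AA.
Concatenated (11 bytes): E2 87 8B 4D E2 87 96 F0 9D 91 AA.

E2 87 8B 4D E2 87 96 F0 9D 91 AA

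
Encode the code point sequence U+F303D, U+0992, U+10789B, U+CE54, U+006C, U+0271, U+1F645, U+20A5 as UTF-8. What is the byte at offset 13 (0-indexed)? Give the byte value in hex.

0x94

U+F303D → 4-byte form F3 B3 80 BD at offsets 0–3.
U+0992 → 3-byte form E0 A6 92 at offsets 4–6.
U+10789B → 4-byte form F4 87 A2 9B at offsets 7–10.
U+CE54 → 3-byte form EC B9 94 at offsets 11–13.
Offset 13 falls in char 4's range; it's byte 3 of EC B9 94 = 0x94.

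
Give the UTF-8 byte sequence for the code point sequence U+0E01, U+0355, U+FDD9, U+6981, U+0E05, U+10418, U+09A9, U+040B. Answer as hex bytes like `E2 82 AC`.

E0 B8 81 CD 95 EF B7 99 E6 A6 81 E0 B8 85 F0 90 90 98 E0 A6 A9 D0 8B

U+0E01: 3-byte form → E0 B8 81.
U+0355: 2-byte form → CD 95.
U+FDD9: 3-byte form → EF B7 99.
U+6981: 3-byte form → E6 A6 81.
U+0E05: 3-byte form → E0 B8 85.
U+10418: 4-byte form → F0 90 90 98.
U+09A9: 3-byte form → E0 A6 A9.
U+040B: 2-byte form → D0 8B.
Concatenated (23 bytes): E0 B8 81 CD 95 EF B7 99 E6 A6 81 E0 B8 85 F0 90 90 98 E0 A6 A9 D0 8B.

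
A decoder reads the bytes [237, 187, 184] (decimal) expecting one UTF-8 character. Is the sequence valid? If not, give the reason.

invalid (encodes a surrogate (U+D800–U+DFFF))

Structurally a 3-byte sequence; payload = 0xDEF8.
But 0xDEF8 is in U+D800–U+DFFF, the surrogate range. Surrogates are not Unicode scalar values and are forbidden in UTF-8.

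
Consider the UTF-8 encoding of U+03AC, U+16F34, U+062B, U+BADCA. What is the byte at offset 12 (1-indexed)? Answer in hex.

1-indexed offset 12 is 0-indexed offset 11.
U+03AC → 2-byte form CE AC at offsets 0–1.
U+16F34 → 4-byte form F0 96 BC B4 at offsets 2–5.
U+062B → 2-byte form D8 AB at offsets 6–7.
U+BADCA → 4-byte form F2 BA B7 8A at offsets 8–11.
Offset 11 falls in char 4's range; it's byte 4 of F2 BA B7 8A = 0x8A.

0x8A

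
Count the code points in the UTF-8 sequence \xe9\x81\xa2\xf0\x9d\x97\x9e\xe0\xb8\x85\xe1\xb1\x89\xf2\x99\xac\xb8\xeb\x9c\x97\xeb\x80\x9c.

Byte at offset 0: 0xE9 = 11101001 → 3-byte char (#1). Advance 3.
Byte at offset 3: 0xF0 = 11110000 → 4-byte char (#2). Advance 4.
Byte at offset 7: 0xE0 = 11100000 → 3-byte char (#3). Advance 3.
Byte at offset 10: 0xE1 = 11100001 → 3-byte char (#4). Advance 3.
Byte at offset 13: 0xF2 = 11110010 → 4-byte char (#5). Advance 4.
Byte at offset 17: 0xEB = 11101011 → 3-byte char (#6). Advance 3.
Byte at offset 20: 0xEB = 11101011 → 3-byte char (#7). Advance 3.
Reached end at offset 23 after 7 code points.

7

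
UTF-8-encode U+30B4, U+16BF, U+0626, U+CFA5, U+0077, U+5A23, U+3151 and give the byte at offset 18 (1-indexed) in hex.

0x91

1-indexed offset 18 is 0-indexed offset 17.
U+30B4 → 3-byte form E3 82 B4 at offsets 0–2.
U+16BF → 3-byte form E1 9A BF at offsets 3–5.
U+0626 → 2-byte form D8 A6 at offsets 6–7.
U+CFA5 → 3-byte form EC BE A5 at offsets 8–10.
U+0077 → 1-byte form 77 at offsets 11–11.
U+5A23 → 3-byte form E5 A8 A3 at offsets 12–14.
U+3151 → 3-byte form E3 85 91 at offsets 15–17.
Offset 17 falls in char 7's range; it's byte 3 of E3 85 91 = 0x91.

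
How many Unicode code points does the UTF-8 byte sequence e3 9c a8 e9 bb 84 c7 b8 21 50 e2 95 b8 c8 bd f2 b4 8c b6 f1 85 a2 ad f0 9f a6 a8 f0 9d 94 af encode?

11

Byte at offset 0: 0xE3 = 11100011 → 3-byte char (#1). Advance 3.
Byte at offset 3: 0xE9 = 11101001 → 3-byte char (#2). Advance 3.
Byte at offset 6: 0xC7 = 11000111 → 2-byte char (#3). Advance 2.
Byte at offset 8: 0x21 = 00100001 → 1-byte char (#4). Advance 1.
Byte at offset 9: 0x50 = 01010000 → 1-byte char (#5). Advance 1.
Byte at offset 10: 0xE2 = 11100010 → 3-byte char (#6). Advance 3.
Byte at offset 13: 0xC8 = 11001000 → 2-byte char (#7). Advance 2.
Byte at offset 15: 0xF2 = 11110010 → 4-byte char (#8). Advance 4.
Byte at offset 19: 0xF1 = 11110001 → 4-byte char (#9). Advance 4.
Byte at offset 23: 0xF0 = 11110000 → 4-byte char (#10). Advance 4.
Byte at offset 27: 0xF0 = 11110000 → 4-byte char (#11). Advance 4.
Reached end at offset 31 after 11 code points.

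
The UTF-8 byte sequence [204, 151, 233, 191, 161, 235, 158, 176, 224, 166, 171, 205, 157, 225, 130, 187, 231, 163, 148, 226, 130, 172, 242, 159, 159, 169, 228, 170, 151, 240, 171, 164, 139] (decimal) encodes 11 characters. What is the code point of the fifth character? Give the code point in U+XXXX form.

U+035D

Offset 0: leading byte 0xCC = 11001100 → 2-byte char #1 = CC 97.
Offset 2: leading byte 0xE9 = 11101001 → 3-byte char #2 = E9 BF A1.
Offset 5: leading byte 0xEB = 11101011 → 3-byte char #3 = EB 9E B0.
Offset 8: leading byte 0xE0 = 11100000 → 3-byte char #4 = E0 A6 AB.
Offset 11: leading byte 0xCD = 11001101 → 2-byte char #5 = CD 9D.
Leading byte 0xCD = 11001101 matches 110xxxxx → 2-byte sequence.
Byte 1: 0xCD = 11001101, payload 01101 (5 bits).
Byte 2: 0x9D = 10011101 (10xxxxxx ✓), payload 011101.
Concatenate: 01101011101 = 0x35D (11 bits → U+035D).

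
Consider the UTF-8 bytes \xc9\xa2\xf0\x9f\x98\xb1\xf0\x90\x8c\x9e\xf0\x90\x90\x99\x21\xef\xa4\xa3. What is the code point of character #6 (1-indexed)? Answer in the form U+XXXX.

Offset 0: leading byte 0xC9 = 11001001 → 2-byte char #1 = C9 A2.
Offset 2: leading byte 0xF0 = 11110000 → 4-byte char #2 = F0 9F 98 B1.
Offset 6: leading byte 0xF0 = 11110000 → 4-byte char #3 = F0 90 8C 9E.
Offset 10: leading byte 0xF0 = 11110000 → 4-byte char #4 = F0 90 90 99.
Offset 14: leading byte 0x21 = 00100001 → 1-byte char #5 = 21.
Offset 15: leading byte 0xEF = 11101111 → 3-byte char #6 = EF A4 A3.
Leading byte 0xEF = 11101111 matches 1110xxxx → 3-byte sequence.
Byte 1: 0xEF = 11101111, payload 1111 (4 bits).
Byte 2: 0xA4 = 10100100 (10xxxxxx ✓), payload 100100.
Byte 3: 0xA3 = 10100011 (10xxxxxx ✓), payload 100011.
Concatenate: 1111100100100011 = 0xF923 (16 bits → U+F923).

U+F923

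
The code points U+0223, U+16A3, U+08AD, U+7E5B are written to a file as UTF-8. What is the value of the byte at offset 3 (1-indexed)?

0xE1

1-indexed offset 3 is 0-indexed offset 2.
U+0223 → 2-byte form C8 A3 at offsets 0–1.
U+16A3 → 3-byte form E1 9A A3 at offsets 2–4.
Offset 2 falls in char 2's range; it's byte 1 of E1 9A A3 = 0xE1.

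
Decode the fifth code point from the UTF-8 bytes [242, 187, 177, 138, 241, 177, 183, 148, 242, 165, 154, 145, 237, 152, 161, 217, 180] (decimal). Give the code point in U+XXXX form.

Offset 0: leading byte 0xF2 = 11110010 → 4-byte char #1 = F2 BB B1 8A.
Offset 4: leading byte 0xF1 = 11110001 → 4-byte char #2 = F1 B1 B7 94.
Offset 8: leading byte 0xF2 = 11110010 → 4-byte char #3 = F2 A5 9A 91.
Offset 12: leading byte 0xED = 11101101 → 3-byte char #4 = ED 98 A1.
Offset 15: leading byte 0xD9 = 11011001 → 2-byte char #5 = D9 B4.
Leading byte 0xD9 = 11011001 matches 110xxxxx → 2-byte sequence.
Byte 1: 0xD9 = 11011001, payload 11001 (5 bits).
Byte 2: 0xB4 = 10110100 (10xxxxxx ✓), payload 110100.
Concatenate: 11001110100 = 0x674 (11 bits → U+0674).

U+0674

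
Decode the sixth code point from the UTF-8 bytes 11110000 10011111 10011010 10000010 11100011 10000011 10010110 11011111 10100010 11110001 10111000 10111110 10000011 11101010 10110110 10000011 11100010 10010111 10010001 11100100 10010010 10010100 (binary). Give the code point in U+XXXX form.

Offset 0: leading byte 0xF0 = 11110000 → 4-byte char #1 = F0 9F 9A 82.
Offset 4: leading byte 0xE3 = 11100011 → 3-byte char #2 = E3 83 96.
Offset 7: leading byte 0xDF = 11011111 → 2-byte char #3 = DF A2.
Offset 9: leading byte 0xF1 = 11110001 → 4-byte char #4 = F1 B8 BE 83.
Offset 13: leading byte 0xEA = 11101010 → 3-byte char #5 = EA B6 83.
Offset 16: leading byte 0xE2 = 11100010 → 3-byte char #6 = E2 97 91.
Leading byte 0xE2 = 11100010 matches 1110xxxx → 3-byte sequence.
Byte 1: 0xE2 = 11100010, payload 0010 (4 bits).
Byte 2: 0x97 = 10010111 (10xxxxxx ✓), payload 010111.
Byte 3: 0x91 = 10010001 (10xxxxxx ✓), payload 010001.
Concatenate: 0010010111010001 = 0x25D1 (16 bits → U+25D1).

U+25D1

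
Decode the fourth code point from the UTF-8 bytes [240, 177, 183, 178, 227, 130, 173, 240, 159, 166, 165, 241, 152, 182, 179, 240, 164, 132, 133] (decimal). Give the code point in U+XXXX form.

U+58DB3

Offset 0: leading byte 0xF0 = 11110000 → 4-byte char #1 = F0 B1 B7 B2.
Offset 4: leading byte 0xE3 = 11100011 → 3-byte char #2 = E3 82 AD.
Offset 7: leading byte 0xF0 = 11110000 → 4-byte char #3 = F0 9F A6 A5.
Offset 11: leading byte 0xF1 = 11110001 → 4-byte char #4 = F1 98 B6 B3.
Leading byte 0xF1 = 11110001 matches 11110xxx → 4-byte sequence.
Byte 1: 0xF1 = 11110001, payload 001 (3 bits).
Byte 2: 0x98 = 10011000 (10xxxxxx ✓), payload 011000.
Byte 3: 0xB6 = 10110110 (10xxxxxx ✓), payload 110110.
Byte 4: 0xB3 = 10110011 (10xxxxxx ✓), payload 110011.
Concatenate: 001011000110110110011 = 0x58DB3 (21 bits → U+58DB3).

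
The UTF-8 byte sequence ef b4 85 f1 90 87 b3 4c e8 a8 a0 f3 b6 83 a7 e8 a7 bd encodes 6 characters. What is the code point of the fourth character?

U+8A20

Offset 0: leading byte 0xEF = 11101111 → 3-byte char #1 = EF B4 85.
Offset 3: leading byte 0xF1 = 11110001 → 4-byte char #2 = F1 90 87 B3.
Offset 7: leading byte 0x4C = 01001100 → 1-byte char #3 = 4C.
Offset 8: leading byte 0xE8 = 11101000 → 3-byte char #4 = E8 A8 A0.
Leading byte 0xE8 = 11101000 matches 1110xxxx → 3-byte sequence.
Byte 1: 0xE8 = 11101000, payload 1000 (4 bits).
Byte 2: 0xA8 = 10101000 (10xxxxxx ✓), payload 101000.
Byte 3: 0xA0 = 10100000 (10xxxxxx ✓), payload 100000.
Concatenate: 1000101000100000 = 0x8A20 (16 bits → U+8A20).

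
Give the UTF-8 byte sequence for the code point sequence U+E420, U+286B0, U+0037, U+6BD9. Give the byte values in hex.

U+E420: 3-byte form → EE 90 A0.
U+286B0: 4-byte form → F0 A8 9A B0.
U+0037: 1-byte form → 37.
U+6BD9: 3-byte form → E6 AF 99.
Concatenated (11 bytes): EE 90 A0 F0 A8 9A B0 37 E6 AF 99.

EE 90 A0 F0 A8 9A B0 37 E6 AF 99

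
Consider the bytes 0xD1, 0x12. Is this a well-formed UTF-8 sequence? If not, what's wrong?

Leading byte 0xD1 = 11010001 → 2-byte form.
Byte 2 is 0x12 = 00010010, which is not 10xxxxxx — expected a continuation byte.

invalid (non-continuation byte where continuation expected)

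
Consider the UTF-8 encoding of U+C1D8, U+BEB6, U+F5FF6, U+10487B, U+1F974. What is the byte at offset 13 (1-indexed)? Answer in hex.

1-indexed offset 13 is 0-indexed offset 12.
U+C1D8 → 3-byte form EC 87 98 at offsets 0–2.
U+BEB6 → 3-byte form EB BA B6 at offsets 3–5.
U+F5FF6 → 4-byte form F3 B5 BF B6 at offsets 6–9.
U+10487B → 4-byte form F4 84 A1 BB at offsets 10–13.
Offset 12 falls in char 4's range; it's byte 3 of F4 84 A1 BB = 0xA1.

0xA1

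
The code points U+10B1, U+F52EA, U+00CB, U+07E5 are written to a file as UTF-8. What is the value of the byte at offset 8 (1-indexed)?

1-indexed offset 8 is 0-indexed offset 7.
U+10B1 → 3-byte form E1 82 B1 at offsets 0–2.
U+F52EA → 4-byte form F3 B5 8B AA at offsets 3–6.
U+00CB → 2-byte form C3 8B at offsets 7–8.
Offset 7 falls in char 3's range; it's byte 1 of C3 8B = 0xC3.

0xC3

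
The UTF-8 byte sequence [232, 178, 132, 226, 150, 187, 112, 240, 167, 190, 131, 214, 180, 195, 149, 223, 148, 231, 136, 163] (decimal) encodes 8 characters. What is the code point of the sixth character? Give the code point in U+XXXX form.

U+00D5

Offset 0: leading byte 0xE8 = 11101000 → 3-byte char #1 = E8 B2 84.
Offset 3: leading byte 0xE2 = 11100010 → 3-byte char #2 = E2 96 BB.
Offset 6: leading byte 0x70 = 01110000 → 1-byte char #3 = 70.
Offset 7: leading byte 0xF0 = 11110000 → 4-byte char #4 = F0 A7 BE 83.
Offset 11: leading byte 0xD6 = 11010110 → 2-byte char #5 = D6 B4.
Offset 13: leading byte 0xC3 = 11000011 → 2-byte char #6 = C3 95.
Leading byte 0xC3 = 11000011 matches 110xxxxx → 2-byte sequence.
Byte 1: 0xC3 = 11000011, payload 00011 (5 bits).
Byte 2: 0x95 = 10010101 (10xxxxxx ✓), payload 010101.
Concatenate: 00011010101 = 0xD5 (11 bits → U+00D5).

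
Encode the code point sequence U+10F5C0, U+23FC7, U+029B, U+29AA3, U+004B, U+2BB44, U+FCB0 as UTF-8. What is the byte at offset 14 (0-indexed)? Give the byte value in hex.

U+10F5C0 → 4-byte form F4 8F 97 80 at offsets 0–3.
U+23FC7 → 4-byte form F0 A3 BF 87 at offsets 4–7.
U+029B → 2-byte form CA 9B at offsets 8–9.
U+29AA3 → 4-byte form F0 A9 AA A3 at offsets 10–13.
U+004B → 1-byte form 4B at offsets 14–14.
Offset 14 falls in char 5's range; it's byte 1 of 4B = 0x4B.

0x4B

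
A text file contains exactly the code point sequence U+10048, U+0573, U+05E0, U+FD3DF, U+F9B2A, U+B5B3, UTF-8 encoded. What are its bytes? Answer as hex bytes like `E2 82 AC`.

U+10048: 4-byte form → F0 90 81 88.
U+0573: 2-byte form → D5 B3.
U+05E0: 2-byte form → D7 A0.
U+FD3DF: 4-byte form → F3 BD 8F 9F.
U+F9B2A: 4-byte form → F3 B9 AC AA.
U+B5B3: 3-byte form → EB 96 B3.
Concatenated (19 bytes): F0 90 81 88 D5 B3 D7 A0 F3 BD 8F 9F F3 B9 AC AA EB 96 B3.

F0 90 81 88 D5 B3 D7 A0 F3 BD 8F 9F F3 B9 AC AA EB 96 B3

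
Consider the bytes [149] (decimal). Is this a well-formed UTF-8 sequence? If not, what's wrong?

invalid (continuation byte with no leading byte)

Byte 0x95 = 10010101 has the form 10xxxxxx — a continuation byte — but there is no preceding leading byte.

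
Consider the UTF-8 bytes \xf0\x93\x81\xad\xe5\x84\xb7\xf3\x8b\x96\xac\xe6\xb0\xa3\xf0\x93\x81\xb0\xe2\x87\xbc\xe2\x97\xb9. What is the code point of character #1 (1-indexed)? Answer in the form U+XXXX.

Offset 0: leading byte 0xF0 = 11110000 → 4-byte char #1 = F0 93 81 AD.
Leading byte 0xF0 = 11110000 matches 11110xxx → 4-byte sequence.
Byte 1: 0xF0 = 11110000, payload 000 (3 bits).
Byte 2: 0x93 = 10010011 (10xxxxxx ✓), payload 010011.
Byte 3: 0x81 = 10000001 (10xxxxxx ✓), payload 000001.
Byte 4: 0xAD = 10101101 (10xxxxxx ✓), payload 101101.
Concatenate: 000010011000001101101 = 0x1306D (21 bits → U+1306D).

U+1306D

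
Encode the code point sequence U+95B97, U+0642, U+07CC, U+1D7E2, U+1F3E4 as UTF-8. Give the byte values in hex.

U+95B97: 4-byte form → F2 95 AE 97.
U+0642: 2-byte form → D9 82.
U+07CC: 2-byte form → DF 8C.
U+1D7E2: 4-byte form → F0 9D 9F A2.
U+1F3E4: 4-byte form → F0 9F 8F A4.
Concatenated (16 bytes): F2 95 AE 97 D9 82 DF 8C F0 9D 9F A2 F0 9F 8F A4.

F2 95 AE 97 D9 82 DF 8C F0 9D 9F A2 F0 9F 8F A4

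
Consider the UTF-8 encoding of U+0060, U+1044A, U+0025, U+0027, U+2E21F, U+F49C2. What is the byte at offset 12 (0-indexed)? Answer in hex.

0xB4

U+0060 → 1-byte form 60 at offsets 0–0.
U+1044A → 4-byte form F0 90 91 8A at offsets 1–4.
U+0025 → 1-byte form 25 at offsets 5–5.
U+0027 → 1-byte form 27 at offsets 6–6.
U+2E21F → 4-byte form F0 AE 88 9F at offsets 7–10.
U+F49C2 → 4-byte form F3 B4 A7 82 at offsets 11–14.
Offset 12 falls in char 6's range; it's byte 2 of F3 B4 A7 82 = 0xB4.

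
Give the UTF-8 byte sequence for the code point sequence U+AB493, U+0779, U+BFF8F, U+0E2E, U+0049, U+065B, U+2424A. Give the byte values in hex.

F2 AB 92 93 DD B9 F2 BF BE 8F E0 B8 AE 49 D9 9B F0 A4 89 8A

U+AB493: 4-byte form → F2 AB 92 93.
U+0779: 2-byte form → DD B9.
U+BFF8F: 4-byte form → F2 BF BE 8F.
U+0E2E: 3-byte form → E0 B8 AE.
U+0049: 1-byte form → 49.
U+065B: 2-byte form → D9 9B.
U+2424A: 4-byte form → F0 A4 89 8A.
Concatenated (20 bytes): F2 AB 92 93 DD B9 F2 BF BE 8F E0 B8 AE 49 D9 9B F0 A4 89 8A.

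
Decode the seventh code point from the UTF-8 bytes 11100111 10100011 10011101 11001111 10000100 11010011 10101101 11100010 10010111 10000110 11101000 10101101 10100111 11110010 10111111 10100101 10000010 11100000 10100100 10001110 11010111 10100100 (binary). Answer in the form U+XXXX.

Offset 0: leading byte 0xE7 = 11100111 → 3-byte char #1 = E7 A3 9D.
Offset 3: leading byte 0xCF = 11001111 → 2-byte char #2 = CF 84.
Offset 5: leading byte 0xD3 = 11010011 → 2-byte char #3 = D3 AD.
Offset 7: leading byte 0xE2 = 11100010 → 3-byte char #4 = E2 97 86.
Offset 10: leading byte 0xE8 = 11101000 → 3-byte char #5 = E8 AD A7.
Offset 13: leading byte 0xF2 = 11110010 → 4-byte char #6 = F2 BF A5 82.
Offset 17: leading byte 0xE0 = 11100000 → 3-byte char #7 = E0 A4 8E.
Leading byte 0xE0 = 11100000 matches 1110xxxx → 3-byte sequence.
Byte 1: 0xE0 = 11100000, payload 0000 (4 bits).
Byte 2: 0xA4 = 10100100 (10xxxxxx ✓), payload 100100.
Byte 3: 0x8E = 10001110 (10xxxxxx ✓), payload 001110.
Concatenate: 0000100100001110 = 0x90E (16 bits → U+090E).

U+090E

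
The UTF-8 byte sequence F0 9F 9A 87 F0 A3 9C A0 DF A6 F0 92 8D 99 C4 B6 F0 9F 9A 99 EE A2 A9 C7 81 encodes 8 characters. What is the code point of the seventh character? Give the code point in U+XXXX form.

U+E8A9

Offset 0: leading byte 0xF0 = 11110000 → 4-byte char #1 = F0 9F 9A 87.
Offset 4: leading byte 0xF0 = 11110000 → 4-byte char #2 = F0 A3 9C A0.
Offset 8: leading byte 0xDF = 11011111 → 2-byte char #3 = DF A6.
Offset 10: leading byte 0xF0 = 11110000 → 4-byte char #4 = F0 92 8D 99.
Offset 14: leading byte 0xC4 = 11000100 → 2-byte char #5 = C4 B6.
Offset 16: leading byte 0xF0 = 11110000 → 4-byte char #6 = F0 9F 9A 99.
Offset 20: leading byte 0xEE = 11101110 → 3-byte char #7 = EE A2 A9.
Leading byte 0xEE = 11101110 matches 1110xxxx → 3-byte sequence.
Byte 1: 0xEE = 11101110, payload 1110 (4 bits).
Byte 2: 0xA2 = 10100010 (10xxxxxx ✓), payload 100010.
Byte 3: 0xA9 = 10101001 (10xxxxxx ✓), payload 101001.
Concatenate: 1110100010101001 = 0xE8A9 (16 bits → U+E8A9).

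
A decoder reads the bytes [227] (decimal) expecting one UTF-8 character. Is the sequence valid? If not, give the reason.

Leading byte 0xE3 = 11100011 → 3-byte form, but only 1 byte is present.

invalid (sequence truncated)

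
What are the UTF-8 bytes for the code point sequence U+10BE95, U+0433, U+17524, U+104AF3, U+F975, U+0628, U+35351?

F4 8B BA 95 D0 B3 F0 97 94 A4 F4 84 AB B3 EF A5 B5 D8 A8 F0 B5 8D 91

U+10BE95: 4-byte form → F4 8B BA 95.
U+0433: 2-byte form → D0 B3.
U+17524: 4-byte form → F0 97 94 A4.
U+104AF3: 4-byte form → F4 84 AB B3.
U+F975: 3-byte form → EF A5 B5.
U+0628: 2-byte form → D8 A8.
U+35351: 4-byte form → F0 B5 8D 91.
Concatenated (23 bytes): F4 8B BA 95 D0 B3 F0 97 94 A4 F4 84 AB B3 EF A5 B5 D8 A8 F0 B5 8D 91.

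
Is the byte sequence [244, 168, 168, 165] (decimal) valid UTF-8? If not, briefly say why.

Leading byte 0xF4 = 11110100 → 4-byte form.
Payload = 0x128A25, which exceeds U+10FFFF, the maximum Unicode code point. (Leading bytes F5–FF, or F4 followed by ≥ 0x90, are invalid.)

invalid (encodes a value above U+10FFFF)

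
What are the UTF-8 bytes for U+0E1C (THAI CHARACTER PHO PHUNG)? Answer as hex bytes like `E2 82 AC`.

E0 B8 9C

U+0E1C = 0xE1C = 3612 decimal. In range U+0800–U+FFFF → 3-byte form: 1110xxxx 10xxxxxx 10xxxxxx.
Binary (16 bits): 0000111000011100.
Split 4+6+6: 0000 | 111000 | 011100.
Byte 1: 11100000 = 0xE0.
Byte 2: 10111000 = 0xB8.
Byte 3: 10011100 = 0x9C.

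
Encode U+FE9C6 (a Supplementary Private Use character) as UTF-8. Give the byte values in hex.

U+FE9C6 = 0xFE9C6 = 1042886 decimal. In range U+10000–U+10FFFF → 4-byte form: 11110xxx 10xxxxxx 10xxxxxx 10xxxxxx.
Binary (21 bits): 011111110100111000110.
Split 3+6+6+6: 011 | 111110 | 100111 | 000110.
Byte 1: 11110011 = 0xF3.
Byte 2: 10111110 = 0xBE.
Byte 3: 10100111 = 0xA7.
Byte 4: 10000110 = 0x86.

F3 BE A7 86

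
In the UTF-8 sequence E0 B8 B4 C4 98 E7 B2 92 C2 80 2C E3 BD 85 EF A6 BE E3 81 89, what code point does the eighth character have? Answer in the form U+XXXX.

Offset 0: leading byte 0xE0 = 11100000 → 3-byte char #1 = E0 B8 B4.
Offset 3: leading byte 0xC4 = 11000100 → 2-byte char #2 = C4 98.
Offset 5: leading byte 0xE7 = 11100111 → 3-byte char #3 = E7 B2 92.
Offset 8: leading byte 0xC2 = 11000010 → 2-byte char #4 = C2 80.
Offset 10: leading byte 0x2C = 00101100 → 1-byte char #5 = 2C.
Offset 11: leading byte 0xE3 = 11100011 → 3-byte char #6 = E3 BD 85.
Offset 14: leading byte 0xEF = 11101111 → 3-byte char #7 = EF A6 BE.
Offset 17: leading byte 0xE3 = 11100011 → 3-byte char #8 = E3 81 89.
Leading byte 0xE3 = 11100011 matches 1110xxxx → 3-byte sequence.
Byte 1: 0xE3 = 11100011, payload 0011 (4 bits).
Byte 2: 0x81 = 10000001 (10xxxxxx ✓), payload 000001.
Byte 3: 0x89 = 10001001 (10xxxxxx ✓), payload 001001.
Concatenate: 0011000001001001 = 0x3049 (16 bits → U+3049).

U+3049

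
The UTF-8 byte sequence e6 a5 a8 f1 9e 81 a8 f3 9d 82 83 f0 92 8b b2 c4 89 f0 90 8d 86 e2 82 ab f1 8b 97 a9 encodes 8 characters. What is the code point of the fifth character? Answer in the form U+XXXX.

Offset 0: leading byte 0xE6 = 11100110 → 3-byte char #1 = E6 A5 A8.
Offset 3: leading byte 0xF1 = 11110001 → 4-byte char #2 = F1 9E 81 A8.
Offset 7: leading byte 0xF3 = 11110011 → 4-byte char #3 = F3 9D 82 83.
Offset 11: leading byte 0xF0 = 11110000 → 4-byte char #4 = F0 92 8B B2.
Offset 15: leading byte 0xC4 = 11000100 → 2-byte char #5 = C4 89.
Leading byte 0xC4 = 11000100 matches 110xxxxx → 2-byte sequence.
Byte 1: 0xC4 = 11000100, payload 00100 (5 bits).
Byte 2: 0x89 = 10001001 (10xxxxxx ✓), payload 001001.
Concatenate: 00100001001 = 0x109 (11 bits → U+0109).

U+0109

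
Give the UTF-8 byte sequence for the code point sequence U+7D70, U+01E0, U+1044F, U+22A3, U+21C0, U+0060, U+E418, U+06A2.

U+7D70: 3-byte form → E7 B5 B0.
U+01E0: 2-byte form → C7 A0.
U+1044F: 4-byte form → F0 90 91 8F.
U+22A3: 3-byte form → E2 8A A3.
U+21C0: 3-byte form → E2 87 80.
U+0060: 1-byte form → 60.
U+E418: 3-byte form → EE 90 98.
U+06A2: 2-byte form → DA A2.
Concatenated (21 bytes): E7 B5 B0 C7 A0 F0 90 91 8F E2 8A A3 E2 87 80 60 EE 90 98 DA A2.

E7 B5 B0 C7 A0 F0 90 91 8F E2 8A A3 E2 87 80 60 EE 90 98 DA A2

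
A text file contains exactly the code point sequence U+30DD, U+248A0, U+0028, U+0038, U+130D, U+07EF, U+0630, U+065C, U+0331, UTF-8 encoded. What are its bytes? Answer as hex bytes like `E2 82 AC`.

U+30DD: 3-byte form → E3 83 9D.
U+248A0: 4-byte form → F0 A4 A2 A0.
U+0028: 1-byte form → 28.
U+0038: 1-byte form → 38.
U+130D: 3-byte form → E1 8C 8D.
U+07EF: 2-byte form → DF AF.
U+0630: 2-byte form → D8 B0.
U+065C: 2-byte form → D9 9C.
U+0331: 2-byte form → CC B1.
Concatenated (20 bytes): E3 83 9D F0 A4 A2 A0 28 38 E1 8C 8D DF AF D8 B0 D9 9C CC B1.

E3 83 9D F0 A4 A2 A0 28 38 E1 8C 8D DF AF D8 B0 D9 9C CC B1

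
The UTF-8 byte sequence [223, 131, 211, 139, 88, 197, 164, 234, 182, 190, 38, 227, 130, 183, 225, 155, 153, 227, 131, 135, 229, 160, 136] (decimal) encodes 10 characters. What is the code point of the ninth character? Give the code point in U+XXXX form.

Offset 0: leading byte 0xDF = 11011111 → 2-byte char #1 = DF 83.
Offset 2: leading byte 0xD3 = 11010011 → 2-byte char #2 = D3 8B.
Offset 4: leading byte 0x58 = 01011000 → 1-byte char #3 = 58.
Offset 5: leading byte 0xC5 = 11000101 → 2-byte char #4 = C5 A4.
Offset 7: leading byte 0xEA = 11101010 → 3-byte char #5 = EA B6 BE.
Offset 10: leading byte 0x26 = 00100110 → 1-byte char #6 = 26.
Offset 11: leading byte 0xE3 = 11100011 → 3-byte char #7 = E3 82 B7.
Offset 14: leading byte 0xE1 = 11100001 → 3-byte char #8 = E1 9B 99.
Offset 17: leading byte 0xE3 = 11100011 → 3-byte char #9 = E3 83 87.
Leading byte 0xE3 = 11100011 matches 1110xxxx → 3-byte sequence.
Byte 1: 0xE3 = 11100011, payload 0011 (4 bits).
Byte 2: 0x83 = 10000011 (10xxxxxx ✓), payload 000011.
Byte 3: 0x87 = 10000111 (10xxxxxx ✓), payload 000111.
Concatenate: 0011000011000111 = 0x30C7 (16 bits → U+30C7).

U+30C7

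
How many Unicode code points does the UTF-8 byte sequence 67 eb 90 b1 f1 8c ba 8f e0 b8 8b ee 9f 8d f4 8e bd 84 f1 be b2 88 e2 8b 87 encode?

8

Byte at offset 0: 0x67 = 01100111 → 1-byte char (#1). Advance 1.
Byte at offset 1: 0xEB = 11101011 → 3-byte char (#2). Advance 3.
Byte at offset 4: 0xF1 = 11110001 → 4-byte char (#3). Advance 4.
Byte at offset 8: 0xE0 = 11100000 → 3-byte char (#4). Advance 3.
Byte at offset 11: 0xEE = 11101110 → 3-byte char (#5). Advance 3.
Byte at offset 14: 0xF4 = 11110100 → 4-byte char (#6). Advance 4.
Byte at offset 18: 0xF1 = 11110001 → 4-byte char (#7). Advance 4.
Byte at offset 22: 0xE2 = 11100010 → 3-byte char (#8). Advance 3.
Reached end at offset 25 after 8 code points.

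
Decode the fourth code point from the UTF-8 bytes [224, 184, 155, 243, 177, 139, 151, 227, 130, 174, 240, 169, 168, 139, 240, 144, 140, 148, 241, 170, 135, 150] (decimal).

U+29A0B

Offset 0: leading byte 0xE0 = 11100000 → 3-byte char #1 = E0 B8 9B.
Offset 3: leading byte 0xF3 = 11110011 → 4-byte char #2 = F3 B1 8B 97.
Offset 7: leading byte 0xE3 = 11100011 → 3-byte char #3 = E3 82 AE.
Offset 10: leading byte 0xF0 = 11110000 → 4-byte char #4 = F0 A9 A8 8B.
Leading byte 0xF0 = 11110000 matches 11110xxx → 4-byte sequence.
Byte 1: 0xF0 = 11110000, payload 000 (3 bits).
Byte 2: 0xA9 = 10101001 (10xxxxxx ✓), payload 101001.
Byte 3: 0xA8 = 10101000 (10xxxxxx ✓), payload 101000.
Byte 4: 0x8B = 10001011 (10xxxxxx ✓), payload 001011.
Concatenate: 000101001101000001011 = 0x29A0B (21 bits → U+29A0B).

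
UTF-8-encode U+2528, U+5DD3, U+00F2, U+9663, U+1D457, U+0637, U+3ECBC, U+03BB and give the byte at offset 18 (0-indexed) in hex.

0xBE

U+2528 → 3-byte form E2 94 A8 at offsets 0–2.
U+5DD3 → 3-byte form E5 B7 93 at offsets 3–5.
U+00F2 → 2-byte form C3 B2 at offsets 6–7.
U+9663 → 3-byte form E9 99 A3 at offsets 8–10.
U+1D457 → 4-byte form F0 9D 91 97 at offsets 11–14.
U+0637 → 2-byte form D8 B7 at offsets 15–16.
U+3ECBC → 4-byte form F0 BE B2 BC at offsets 17–20.
Offset 18 falls in char 7's range; it's byte 2 of F0 BE B2 BC = 0xBE.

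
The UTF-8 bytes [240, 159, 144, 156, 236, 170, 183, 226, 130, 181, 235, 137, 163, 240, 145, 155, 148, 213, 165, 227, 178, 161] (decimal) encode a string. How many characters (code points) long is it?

Byte at offset 0: 0xF0 = 11110000 → 4-byte char (#1). Advance 4.
Byte at offset 4: 0xEC = 11101100 → 3-byte char (#2). Advance 3.
Byte at offset 7: 0xE2 = 11100010 → 3-byte char (#3). Advance 3.
Byte at offset 10: 0xEB = 11101011 → 3-byte char (#4). Advance 3.
Byte at offset 13: 0xF0 = 11110000 → 4-byte char (#5). Advance 4.
Byte at offset 17: 0xD5 = 11010101 → 2-byte char (#6). Advance 2.
Byte at offset 19: 0xE3 = 11100011 → 3-byte char (#7). Advance 3.
Reached end at offset 22 after 7 code points.

7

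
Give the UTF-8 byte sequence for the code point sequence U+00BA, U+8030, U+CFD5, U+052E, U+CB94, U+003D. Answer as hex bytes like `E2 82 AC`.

C2 BA E8 80 B0 EC BF 95 D4 AE EC AE 94 3D

U+00BA: 2-byte form → C2 BA.
U+8030: 3-byte form → E8 80 B0.
U+CFD5: 3-byte form → EC BF 95.
U+052E: 2-byte form → D4 AE.
U+CB94: 3-byte form → EC AE 94.
U+003D: 1-byte form → 3D.
Concatenated (14 bytes): C2 BA E8 80 B0 EC BF 95 D4 AE EC AE 94 3D.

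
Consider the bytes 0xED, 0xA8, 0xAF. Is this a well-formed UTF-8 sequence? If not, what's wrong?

Structurally a 3-byte sequence; payload = 0xDA2F.
But 0xDA2F is in U+D800–U+DFFF, the surrogate range. Surrogates are not Unicode scalar values and are forbidden in UTF-8.

invalid (encodes a surrogate (U+D800–U+DFFF))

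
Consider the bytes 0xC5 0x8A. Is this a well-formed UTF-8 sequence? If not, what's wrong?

valid

Leading byte 0xC5 = 11000101 → 2-byte form.
Continuation bytes 0x8A=10001010 all match 10xxxxxx.
Decoded value 0x14A is ≥ 0x80 (shortest form) and not a surrogate.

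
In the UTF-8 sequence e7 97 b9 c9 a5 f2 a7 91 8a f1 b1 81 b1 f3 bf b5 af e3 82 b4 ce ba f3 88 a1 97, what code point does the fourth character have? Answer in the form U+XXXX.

Offset 0: leading byte 0xE7 = 11100111 → 3-byte char #1 = E7 97 B9.
Offset 3: leading byte 0xC9 = 11001001 → 2-byte char #2 = C9 A5.
Offset 5: leading byte 0xF2 = 11110010 → 4-byte char #3 = F2 A7 91 8A.
Offset 9: leading byte 0xF1 = 11110001 → 4-byte char #4 = F1 B1 81 B1.
Leading byte 0xF1 = 11110001 matches 11110xxx → 4-byte sequence.
Byte 1: 0xF1 = 11110001, payload 001 (3 bits).
Byte 2: 0xB1 = 10110001 (10xxxxxx ✓), payload 110001.
Byte 3: 0x81 = 10000001 (10xxxxxx ✓), payload 000001.
Byte 4: 0xB1 = 10110001 (10xxxxxx ✓), payload 110001.
Concatenate: 001110001000001110001 = 0x71071 (21 bits → U+71071).

U+71071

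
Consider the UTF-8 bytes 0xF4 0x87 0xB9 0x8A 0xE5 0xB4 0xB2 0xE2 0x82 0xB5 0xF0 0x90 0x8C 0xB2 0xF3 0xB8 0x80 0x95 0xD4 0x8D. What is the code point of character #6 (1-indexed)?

Offset 0: leading byte 0xF4 = 11110100 → 4-byte char #1 = F4 87 B9 8A.
Offset 4: leading byte 0xE5 = 11100101 → 3-byte char #2 = E5 B4 B2.
Offset 7: leading byte 0xE2 = 11100010 → 3-byte char #3 = E2 82 B5.
Offset 10: leading byte 0xF0 = 11110000 → 4-byte char #4 = F0 90 8C B2.
Offset 14: leading byte 0xF3 = 11110011 → 4-byte char #5 = F3 B8 80 95.
Offset 18: leading byte 0xD4 = 11010100 → 2-byte char #6 = D4 8D.
Leading byte 0xD4 = 11010100 matches 110xxxxx → 2-byte sequence.
Byte 1: 0xD4 = 11010100, payload 10100 (5 bits).
Byte 2: 0x8D = 10001101 (10xxxxxx ✓), payload 001101.
Concatenate: 10100001101 = 0x50D (11 bits → U+050D).

U+050D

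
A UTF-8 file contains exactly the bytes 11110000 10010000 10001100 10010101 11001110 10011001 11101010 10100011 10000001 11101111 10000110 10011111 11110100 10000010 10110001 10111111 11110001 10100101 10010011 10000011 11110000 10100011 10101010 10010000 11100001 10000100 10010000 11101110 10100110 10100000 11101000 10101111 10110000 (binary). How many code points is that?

Byte at offset 0: 0xF0 = 11110000 → 4-byte char (#1). Advance 4.
Byte at offset 4: 0xCE = 11001110 → 2-byte char (#2). Advance 2.
Byte at offset 6: 0xEA = 11101010 → 3-byte char (#3). Advance 3.
Byte at offset 9: 0xEF = 11101111 → 3-byte char (#4). Advance 3.
Byte at offset 12: 0xF4 = 11110100 → 4-byte char (#5). Advance 4.
Byte at offset 16: 0xF1 = 11110001 → 4-byte char (#6). Advance 4.
Byte at offset 20: 0xF0 = 11110000 → 4-byte char (#7). Advance 4.
Byte at offset 24: 0xE1 = 11100001 → 3-byte char (#8). Advance 3.
Byte at offset 27: 0xEE = 11101110 → 3-byte char (#9). Advance 3.
Byte at offset 30: 0xE8 = 11101000 → 3-byte char (#10). Advance 3.
Reached end at offset 33 after 10 code points.

10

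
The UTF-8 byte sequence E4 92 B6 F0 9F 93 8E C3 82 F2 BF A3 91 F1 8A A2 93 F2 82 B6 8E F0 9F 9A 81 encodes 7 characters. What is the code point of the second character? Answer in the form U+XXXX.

Offset 0: leading byte 0xE4 = 11100100 → 3-byte char #1 = E4 92 B6.
Offset 3: leading byte 0xF0 = 11110000 → 4-byte char #2 = F0 9F 93 8E.
Leading byte 0xF0 = 11110000 matches 11110xxx → 4-byte sequence.
Byte 1: 0xF0 = 11110000, payload 000 (3 bits).
Byte 2: 0x9F = 10011111 (10xxxxxx ✓), payload 011111.
Byte 3: 0x93 = 10010011 (10xxxxxx ✓), payload 010011.
Byte 4: 0x8E = 10001110 (10xxxxxx ✓), payload 001110.
Concatenate: 000011111010011001110 = 0x1F4CE (21 bits → U+1F4CE).

U+1F4CE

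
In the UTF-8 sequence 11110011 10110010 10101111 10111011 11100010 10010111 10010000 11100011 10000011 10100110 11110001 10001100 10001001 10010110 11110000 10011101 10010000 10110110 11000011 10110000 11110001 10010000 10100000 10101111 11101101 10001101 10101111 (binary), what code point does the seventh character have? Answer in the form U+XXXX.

Offset 0: leading byte 0xF3 = 11110011 → 4-byte char #1 = F3 B2 AF BB.
Offset 4: leading byte 0xE2 = 11100010 → 3-byte char #2 = E2 97 90.
Offset 7: leading byte 0xE3 = 11100011 → 3-byte char #3 = E3 83 A6.
Offset 10: leading byte 0xF1 = 11110001 → 4-byte char #4 = F1 8C 89 96.
Offset 14: leading byte 0xF0 = 11110000 → 4-byte char #5 = F0 9D 90 B6.
Offset 18: leading byte 0xC3 = 11000011 → 2-byte char #6 = C3 B0.
Offset 20: leading byte 0xF1 = 11110001 → 4-byte char #7 = F1 90 A0 AF.
Leading byte 0xF1 = 11110001 matches 11110xxx → 4-byte sequence.
Byte 1: 0xF1 = 11110001, payload 001 (3 bits).
Byte 2: 0x90 = 10010000 (10xxxxxx ✓), payload 010000.
Byte 3: 0xA0 = 10100000 (10xxxxxx ✓), payload 100000.
Byte 4: 0xAF = 10101111 (10xxxxxx ✓), payload 101111.
Concatenate: 001010000100000101111 = 0x5082F (21 bits → U+5082F).

U+5082F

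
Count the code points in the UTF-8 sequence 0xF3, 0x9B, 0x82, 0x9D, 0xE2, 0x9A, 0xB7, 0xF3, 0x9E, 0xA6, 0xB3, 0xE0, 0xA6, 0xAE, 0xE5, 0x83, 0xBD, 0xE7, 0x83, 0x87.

Byte at offset 0: 0xF3 = 11110011 → 4-byte char (#1). Advance 4.
Byte at offset 4: 0xE2 = 11100010 → 3-byte char (#2). Advance 3.
Byte at offset 7: 0xF3 = 11110011 → 4-byte char (#3). Advance 4.
Byte at offset 11: 0xE0 = 11100000 → 3-byte char (#4). Advance 3.
Byte at offset 14: 0xE5 = 11100101 → 3-byte char (#5). Advance 3.
Byte at offset 17: 0xE7 = 11100111 → 3-byte char (#6). Advance 3.
Reached end at offset 20 after 6 code points.

6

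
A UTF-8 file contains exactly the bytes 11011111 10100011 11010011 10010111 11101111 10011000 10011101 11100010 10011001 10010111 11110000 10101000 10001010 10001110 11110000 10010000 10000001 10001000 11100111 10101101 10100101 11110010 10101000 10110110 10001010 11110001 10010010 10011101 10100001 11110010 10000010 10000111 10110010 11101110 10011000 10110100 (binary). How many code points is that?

Byte at offset 0: 0xDF = 11011111 → 2-byte char (#1). Advance 2.
Byte at offset 2: 0xD3 = 11010011 → 2-byte char (#2). Advance 2.
Byte at offset 4: 0xEF = 11101111 → 3-byte char (#3). Advance 3.
Byte at offset 7: 0xE2 = 11100010 → 3-byte char (#4). Advance 3.
Byte at offset 10: 0xF0 = 11110000 → 4-byte char (#5). Advance 4.
Byte at offset 14: 0xF0 = 11110000 → 4-byte char (#6). Advance 4.
Byte at offset 18: 0xE7 = 11100111 → 3-byte char (#7). Advance 3.
Byte at offset 21: 0xF2 = 11110010 → 4-byte char (#8). Advance 4.
Byte at offset 25: 0xF1 = 11110001 → 4-byte char (#9). Advance 4.
Byte at offset 29: 0xF2 = 11110010 → 4-byte char (#10). Advance 4.
Byte at offset 33: 0xEE = 11101110 → 3-byte char (#11). Advance 3.
Reached end at offset 36 after 11 code points.

11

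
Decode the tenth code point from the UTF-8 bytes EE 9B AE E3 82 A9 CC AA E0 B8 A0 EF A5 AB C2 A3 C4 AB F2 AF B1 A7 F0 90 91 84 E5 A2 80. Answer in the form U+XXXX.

Offset 0: leading byte 0xEE = 11101110 → 3-byte char #1 = EE 9B AE.
Offset 3: leading byte 0xE3 = 11100011 → 3-byte char #2 = E3 82 A9.
Offset 6: leading byte 0xCC = 11001100 → 2-byte char #3 = CC AA.
Offset 8: leading byte 0xE0 = 11100000 → 3-byte char #4 = E0 B8 A0.
Offset 11: leading byte 0xEF = 11101111 → 3-byte char #5 = EF A5 AB.
Offset 14: leading byte 0xC2 = 11000010 → 2-byte char #6 = C2 A3.
Offset 16: leading byte 0xC4 = 11000100 → 2-byte char #7 = C4 AB.
Offset 18: leading byte 0xF2 = 11110010 → 4-byte char #8 = F2 AF B1 A7.
Offset 22: leading byte 0xF0 = 11110000 → 4-byte char #9 = F0 90 91 84.
Offset 26: leading byte 0xE5 = 11100101 → 3-byte char #10 = E5 A2 80.
Leading byte 0xE5 = 11100101 matches 1110xxxx → 3-byte sequence.
Byte 1: 0xE5 = 11100101, payload 0101 (4 bits).
Byte 2: 0xA2 = 10100010 (10xxxxxx ✓), payload 100010.
Byte 3: 0x80 = 10000000 (10xxxxxx ✓), payload 000000.
Concatenate: 0101100010000000 = 0x5880 (16 bits → U+5880).

U+5880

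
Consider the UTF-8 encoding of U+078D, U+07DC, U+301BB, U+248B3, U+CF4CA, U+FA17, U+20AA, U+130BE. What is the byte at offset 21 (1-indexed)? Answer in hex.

0x82

1-indexed offset 21 is 0-indexed offset 20.
U+078D → 2-byte form DE 8D at offsets 0–1.
U+07DC → 2-byte form DF 9C at offsets 2–3.
U+301BB → 4-byte form F0 B0 86 BB at offsets 4–7.
U+248B3 → 4-byte form F0 A4 A2 B3 at offsets 8–11.
U+CF4CA → 4-byte form F3 8F 93 8A at offsets 12–15.
U+FA17 → 3-byte form EF A8 97 at offsets 16–18.
U+20AA → 3-byte form E2 82 AA at offsets 19–21.
Offset 20 falls in char 7's range; it's byte 2 of E2 82 AA = 0x82.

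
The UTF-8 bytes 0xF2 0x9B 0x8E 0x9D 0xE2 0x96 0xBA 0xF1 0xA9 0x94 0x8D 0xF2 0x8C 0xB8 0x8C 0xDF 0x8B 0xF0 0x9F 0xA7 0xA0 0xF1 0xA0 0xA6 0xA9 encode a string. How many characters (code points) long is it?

7

Byte at offset 0: 0xF2 = 11110010 → 4-byte char (#1). Advance 4.
Byte at offset 4: 0xE2 = 11100010 → 3-byte char (#2). Advance 3.
Byte at offset 7: 0xF1 = 11110001 → 4-byte char (#3). Advance 4.
Byte at offset 11: 0xF2 = 11110010 → 4-byte char (#4). Advance 4.
Byte at offset 15: 0xDF = 11011111 → 2-byte char (#5). Advance 2.
Byte at offset 17: 0xF0 = 11110000 → 4-byte char (#6). Advance 4.
Byte at offset 21: 0xF1 = 11110001 → 4-byte char (#7). Advance 4.
Reached end at offset 25 after 7 code points.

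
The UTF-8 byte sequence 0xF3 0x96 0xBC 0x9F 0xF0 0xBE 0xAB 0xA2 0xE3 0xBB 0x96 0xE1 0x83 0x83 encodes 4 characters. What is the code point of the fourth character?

Offset 0: leading byte 0xF3 = 11110011 → 4-byte char #1 = F3 96 BC 9F.
Offset 4: leading byte 0xF0 = 11110000 → 4-byte char #2 = F0 BE AB A2.
Offset 8: leading byte 0xE3 = 11100011 → 3-byte char #3 = E3 BB 96.
Offset 11: leading byte 0xE1 = 11100001 → 3-byte char #4 = E1 83 83.
Leading byte 0xE1 = 11100001 matches 1110xxxx → 3-byte sequence.
Byte 1: 0xE1 = 11100001, payload 0001 (4 bits).
Byte 2: 0x83 = 10000011 (10xxxxxx ✓), payload 000011.
Byte 3: 0x83 = 10000011 (10xxxxxx ✓), payload 000011.
Concatenate: 0001000011000011 = 0x10C3 (16 bits → U+10C3).

U+10C3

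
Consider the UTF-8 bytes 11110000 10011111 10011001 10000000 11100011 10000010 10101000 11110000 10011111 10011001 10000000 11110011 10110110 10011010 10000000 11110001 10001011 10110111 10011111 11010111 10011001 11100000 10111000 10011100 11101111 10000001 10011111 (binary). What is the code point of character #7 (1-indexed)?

U+0E1C

Offset 0: leading byte 0xF0 = 11110000 → 4-byte char #1 = F0 9F 99 80.
Offset 4: leading byte 0xE3 = 11100011 → 3-byte char #2 = E3 82 A8.
Offset 7: leading byte 0xF0 = 11110000 → 4-byte char #3 = F0 9F 99 80.
Offset 11: leading byte 0xF3 = 11110011 → 4-byte char #4 = F3 B6 9A 80.
Offset 15: leading byte 0xF1 = 11110001 → 4-byte char #5 = F1 8B B7 9F.
Offset 19: leading byte 0xD7 = 11010111 → 2-byte char #6 = D7 99.
Offset 21: leading byte 0xE0 = 11100000 → 3-byte char #7 = E0 B8 9C.
Leading byte 0xE0 = 11100000 matches 1110xxxx → 3-byte sequence.
Byte 1: 0xE0 = 11100000, payload 0000 (4 bits).
Byte 2: 0xB8 = 10111000 (10xxxxxx ✓), payload 111000.
Byte 3: 0x9C = 10011100 (10xxxxxx ✓), payload 011100.
Concatenate: 0000111000011100 = 0xE1C (16 bits → U+0E1C).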